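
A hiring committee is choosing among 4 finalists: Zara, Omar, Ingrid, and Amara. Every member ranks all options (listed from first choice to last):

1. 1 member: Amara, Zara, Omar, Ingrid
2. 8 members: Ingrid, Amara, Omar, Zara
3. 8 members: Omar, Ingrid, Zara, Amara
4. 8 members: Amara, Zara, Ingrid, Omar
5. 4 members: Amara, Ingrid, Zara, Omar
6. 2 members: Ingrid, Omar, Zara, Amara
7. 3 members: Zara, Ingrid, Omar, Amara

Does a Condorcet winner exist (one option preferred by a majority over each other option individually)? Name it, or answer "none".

Ingrid

Ingrid vs Zara: 22–12 for Ingrid.
Ingrid vs Omar: 25–9 for Ingrid.
Ingrid vs Amara: 21–13 for Ingrid.
Ingrid beats every other option head-to-head.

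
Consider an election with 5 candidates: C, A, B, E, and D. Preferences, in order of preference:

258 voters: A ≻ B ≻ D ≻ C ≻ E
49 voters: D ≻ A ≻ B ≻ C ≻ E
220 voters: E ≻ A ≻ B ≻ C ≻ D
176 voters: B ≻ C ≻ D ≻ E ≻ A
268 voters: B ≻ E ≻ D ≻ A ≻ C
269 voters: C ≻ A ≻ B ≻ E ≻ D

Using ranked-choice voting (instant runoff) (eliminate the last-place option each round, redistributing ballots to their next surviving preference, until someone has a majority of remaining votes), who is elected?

A

Round 1: C 269, A 258, B 444, E 220, D 49. Eliminate D.
Round 2: C 269, A 307, B 444, E 220. Eliminate E.
Round 3: C 269, A 527, B 444. Eliminate C.
Round 4: A 796, B 444. A has a majority.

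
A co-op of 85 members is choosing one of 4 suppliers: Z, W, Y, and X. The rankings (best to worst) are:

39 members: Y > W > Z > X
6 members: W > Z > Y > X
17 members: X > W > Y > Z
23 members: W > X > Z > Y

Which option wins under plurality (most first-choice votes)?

Y

First-place votes: Z 0, W 29, Y 39, X 17.
Y has the most first-place votes.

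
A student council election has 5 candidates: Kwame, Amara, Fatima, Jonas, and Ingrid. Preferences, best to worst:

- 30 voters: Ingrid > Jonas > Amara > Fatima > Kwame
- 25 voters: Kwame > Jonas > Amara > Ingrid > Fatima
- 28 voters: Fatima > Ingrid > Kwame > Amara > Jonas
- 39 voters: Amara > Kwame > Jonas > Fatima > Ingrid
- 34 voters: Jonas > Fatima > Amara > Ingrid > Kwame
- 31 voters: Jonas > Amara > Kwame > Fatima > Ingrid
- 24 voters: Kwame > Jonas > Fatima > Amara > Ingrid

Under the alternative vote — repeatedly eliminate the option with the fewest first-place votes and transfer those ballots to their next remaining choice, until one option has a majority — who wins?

Kwame

Round 1: Kwame 49, Amara 39, Fatima 28, Jonas 65, Ingrid 30. Eliminate Fatima.
Round 2: Kwame 49, Amara 39, Jonas 65, Ingrid 58. Eliminate Amara.
Round 3: Kwame 88, Jonas 65, Ingrid 58. Eliminate Ingrid.
Round 4: Kwame 116, Jonas 95. Kwame has a majority.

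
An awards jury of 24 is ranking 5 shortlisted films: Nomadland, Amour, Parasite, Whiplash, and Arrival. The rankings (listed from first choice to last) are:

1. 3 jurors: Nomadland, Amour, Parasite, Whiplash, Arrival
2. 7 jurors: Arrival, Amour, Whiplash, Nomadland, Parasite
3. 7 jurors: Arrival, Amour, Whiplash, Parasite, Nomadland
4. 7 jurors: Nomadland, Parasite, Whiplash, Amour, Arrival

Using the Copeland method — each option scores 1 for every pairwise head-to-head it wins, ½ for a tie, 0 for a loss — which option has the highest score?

Nomadland: beats Parasite; loses to Amour, Whiplash, and Arrival → score 1.
Amour: beats Nomadland, Parasite, and Whiplash; loses to Arrival → score 3.
Parasite: loses to Nomadland, Amour, Whiplash, and Arrival → score 0.
Whiplash: beats Nomadland and Parasite; loses to Amour and Arrival → score 2.
Arrival: beats Nomadland, Amour, Parasite, and Whiplash → score 4.
Arrival has the best pairwise record.

Arrival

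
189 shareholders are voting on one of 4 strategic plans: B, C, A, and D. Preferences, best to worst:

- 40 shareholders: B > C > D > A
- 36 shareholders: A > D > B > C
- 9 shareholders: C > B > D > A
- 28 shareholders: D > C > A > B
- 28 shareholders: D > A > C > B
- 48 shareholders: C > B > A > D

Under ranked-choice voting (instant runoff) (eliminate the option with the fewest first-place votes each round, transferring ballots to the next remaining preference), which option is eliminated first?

A

Round 1: B 40, C 57, A 36, D 56. Eliminate A.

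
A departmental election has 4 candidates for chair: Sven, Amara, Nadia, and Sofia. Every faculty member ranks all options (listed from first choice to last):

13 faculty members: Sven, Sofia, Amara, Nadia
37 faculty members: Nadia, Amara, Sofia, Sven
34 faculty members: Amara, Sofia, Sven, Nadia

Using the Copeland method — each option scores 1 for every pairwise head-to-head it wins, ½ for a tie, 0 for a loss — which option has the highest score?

Sven: beats Nadia; loses to Amara and Sofia → score 1.
Amara: beats Sven, Nadia, and Sofia → score 3.
Nadia: loses to Sven, Amara, and Sofia → score 0.
Sofia: beats Sven and Nadia; loses to Amara → score 2.
Amara has the best pairwise record.

Amara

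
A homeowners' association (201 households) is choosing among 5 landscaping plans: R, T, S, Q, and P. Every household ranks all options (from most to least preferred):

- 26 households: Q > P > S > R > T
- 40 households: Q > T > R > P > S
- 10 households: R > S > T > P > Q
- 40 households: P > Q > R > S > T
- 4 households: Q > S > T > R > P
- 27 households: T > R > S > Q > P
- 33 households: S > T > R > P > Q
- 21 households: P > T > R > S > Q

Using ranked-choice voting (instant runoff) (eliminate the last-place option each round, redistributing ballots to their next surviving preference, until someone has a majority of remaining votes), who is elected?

Round 1: R 10, T 27, S 33, Q 70, P 61. Eliminate R.
Round 2: T 27, S 43, Q 70, P 61. Eliminate T.
Round 3: S 70, Q 70, P 61. Eliminate P.
Round 4: S 91, Q 110. Q has a majority.

Q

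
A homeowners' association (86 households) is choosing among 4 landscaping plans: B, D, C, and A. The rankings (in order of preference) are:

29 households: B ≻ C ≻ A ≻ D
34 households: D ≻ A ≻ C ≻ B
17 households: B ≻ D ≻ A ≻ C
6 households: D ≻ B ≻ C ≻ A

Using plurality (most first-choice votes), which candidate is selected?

B

First-place votes: B 46, D 40, C 0, A 0.
B has the most first-place votes.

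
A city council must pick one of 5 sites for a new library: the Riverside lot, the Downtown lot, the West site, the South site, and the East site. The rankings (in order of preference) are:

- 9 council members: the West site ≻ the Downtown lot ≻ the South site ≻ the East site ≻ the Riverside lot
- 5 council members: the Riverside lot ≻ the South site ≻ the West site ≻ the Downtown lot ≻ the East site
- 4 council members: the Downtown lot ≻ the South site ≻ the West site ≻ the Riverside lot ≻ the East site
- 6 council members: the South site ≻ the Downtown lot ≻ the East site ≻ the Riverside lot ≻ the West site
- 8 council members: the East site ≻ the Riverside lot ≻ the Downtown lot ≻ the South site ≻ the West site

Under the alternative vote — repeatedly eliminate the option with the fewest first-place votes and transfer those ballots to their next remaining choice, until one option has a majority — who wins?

the South site

Round 1: the Riverside lot 5, the Downtown lot 4, the West site 9, the South site 6, the East site 8. Eliminate the Downtown lot.
Round 2: the Riverside lot 5, the West site 9, the South site 10, the East site 8. Eliminate the Riverside lot.
Round 3: the West site 9, the South site 15, the East site 8. Eliminate the East site.
Round 4: the West site 9, the South site 23. The South site has a majority.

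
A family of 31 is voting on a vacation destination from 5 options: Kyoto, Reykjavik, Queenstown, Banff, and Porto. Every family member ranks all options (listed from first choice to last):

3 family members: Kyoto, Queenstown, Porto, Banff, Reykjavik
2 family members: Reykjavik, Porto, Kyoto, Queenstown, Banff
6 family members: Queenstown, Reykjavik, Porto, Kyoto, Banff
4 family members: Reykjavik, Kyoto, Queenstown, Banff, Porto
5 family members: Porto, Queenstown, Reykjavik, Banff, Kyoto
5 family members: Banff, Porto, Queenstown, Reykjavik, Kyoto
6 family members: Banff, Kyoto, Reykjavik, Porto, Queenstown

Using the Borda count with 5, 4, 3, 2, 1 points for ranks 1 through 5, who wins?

Kyoto: 3·5 + 2·3 + 6·2 + 4·4 + 5·1 + 5·1 + 6·4 = 83
Reykjavik: 3·1 + 2·5 + 6·4 + 4·5 + 5·3 + 5·2 + 6·3 = 100
Queenstown: 3·4 + 2·2 + 6·5 + 4·3 + 5·4 + 5·3 + 6·1 = 99
Banff: 3·2 + 2·1 + 6·1 + 4·2 + 5·2 + 5·5 + 6·5 = 87
Porto: 3·3 + 2·4 + 6·3 + 4·1 + 5·5 + 5·4 + 6·2 = 96
Reykjavik has the highest Borda score (100).

Reykjavik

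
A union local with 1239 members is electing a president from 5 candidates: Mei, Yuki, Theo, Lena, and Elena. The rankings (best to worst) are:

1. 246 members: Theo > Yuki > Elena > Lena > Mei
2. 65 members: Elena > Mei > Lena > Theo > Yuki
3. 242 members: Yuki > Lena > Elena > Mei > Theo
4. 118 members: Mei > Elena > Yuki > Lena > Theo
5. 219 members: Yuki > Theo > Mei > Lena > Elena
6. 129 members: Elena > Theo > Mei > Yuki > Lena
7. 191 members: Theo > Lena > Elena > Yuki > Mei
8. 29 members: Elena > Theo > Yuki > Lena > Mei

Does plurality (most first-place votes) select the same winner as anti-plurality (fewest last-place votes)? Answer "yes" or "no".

Plurality — first-place votes: Mei 118, Yuki 461, Theo 437, Lena 0, Elena 223. Winner: Yuki.
Anti-plurality — last-place votes: Mei 466, Yuki 65, Theo 360, Lena 129, Elena 219. Winner: Yuki.
The two methods agree.

yes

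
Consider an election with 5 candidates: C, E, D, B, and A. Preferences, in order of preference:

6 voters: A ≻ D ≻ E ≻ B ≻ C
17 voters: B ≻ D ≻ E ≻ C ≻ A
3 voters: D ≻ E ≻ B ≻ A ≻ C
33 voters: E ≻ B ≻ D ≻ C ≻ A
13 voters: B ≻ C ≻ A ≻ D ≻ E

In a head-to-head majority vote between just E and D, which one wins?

D

Voters preferring E to D: 33; preferring D to E: 39.
D wins the head-to-head.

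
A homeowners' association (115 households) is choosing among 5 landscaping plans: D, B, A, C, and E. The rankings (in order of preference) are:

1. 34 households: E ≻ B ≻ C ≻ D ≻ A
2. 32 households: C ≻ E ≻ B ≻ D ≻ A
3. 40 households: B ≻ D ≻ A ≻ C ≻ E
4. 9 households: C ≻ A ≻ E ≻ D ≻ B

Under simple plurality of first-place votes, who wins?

C

First-place votes: D 0, B 40, A 0, C 41, E 34.
C has the most first-place votes.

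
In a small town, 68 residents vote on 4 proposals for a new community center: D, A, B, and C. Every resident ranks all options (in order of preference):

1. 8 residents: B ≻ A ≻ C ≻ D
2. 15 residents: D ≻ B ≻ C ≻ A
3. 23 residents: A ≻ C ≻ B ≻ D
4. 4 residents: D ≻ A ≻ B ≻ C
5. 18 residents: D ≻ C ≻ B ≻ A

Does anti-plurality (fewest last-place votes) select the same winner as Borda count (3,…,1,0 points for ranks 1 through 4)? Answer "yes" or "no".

no

Anti-plurality — last-place votes: D 31, A 33, B 0, C 4. Winner: B.
Borda — scores: D 111, A 93, B 99, C 105. Winner: D.
The two methods disagree.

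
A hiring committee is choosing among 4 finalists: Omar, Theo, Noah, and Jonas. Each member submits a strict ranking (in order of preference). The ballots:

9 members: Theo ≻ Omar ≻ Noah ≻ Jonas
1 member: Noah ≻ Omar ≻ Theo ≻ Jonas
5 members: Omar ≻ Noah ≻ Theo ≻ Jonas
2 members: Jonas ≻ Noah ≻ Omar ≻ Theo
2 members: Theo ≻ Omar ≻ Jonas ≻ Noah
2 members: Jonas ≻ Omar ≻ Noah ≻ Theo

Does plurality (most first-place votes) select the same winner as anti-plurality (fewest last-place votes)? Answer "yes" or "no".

Plurality — first-place votes: Omar 5, Theo 11, Noah 1, Jonas 4. Winner: Theo.
Anti-plurality — last-place votes: Omar 0, Theo 4, Noah 2, Jonas 15. Winner: Omar.
The two methods disagree.

no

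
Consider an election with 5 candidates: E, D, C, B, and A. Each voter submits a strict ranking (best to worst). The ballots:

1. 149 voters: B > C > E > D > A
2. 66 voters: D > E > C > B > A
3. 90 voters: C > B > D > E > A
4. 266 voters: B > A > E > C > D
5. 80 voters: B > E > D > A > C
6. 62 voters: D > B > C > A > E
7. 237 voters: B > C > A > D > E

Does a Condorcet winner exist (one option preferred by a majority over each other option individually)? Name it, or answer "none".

B vs E: 884–66 for B.
B vs D: 822–128 for B.
B vs C: 794–156 for B.
B vs A: 950–0 for B.
B beats every other option head-to-head.

B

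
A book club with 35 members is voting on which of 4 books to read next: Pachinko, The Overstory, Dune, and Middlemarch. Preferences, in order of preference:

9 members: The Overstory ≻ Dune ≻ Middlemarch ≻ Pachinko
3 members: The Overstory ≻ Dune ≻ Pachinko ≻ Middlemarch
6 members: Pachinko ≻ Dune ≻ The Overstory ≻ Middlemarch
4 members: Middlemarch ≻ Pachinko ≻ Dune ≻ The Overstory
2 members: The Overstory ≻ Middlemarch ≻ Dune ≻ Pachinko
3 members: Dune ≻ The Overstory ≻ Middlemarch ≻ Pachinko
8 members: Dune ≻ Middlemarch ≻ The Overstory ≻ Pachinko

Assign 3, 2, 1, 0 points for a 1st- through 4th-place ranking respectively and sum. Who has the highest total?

Dune

Pachinko: 9·0 + 3·1 + 6·3 + 4·2 + 2·0 + 3·0 + 8·0 = 29
The Overstory: 9·3 + 3·3 + 6·1 + 4·0 + 2·3 + 3·2 + 8·1 = 62
Dune: 9·2 + 3·2 + 6·2 + 4·1 + 2·1 + 3·3 + 8·3 = 75
Middlemarch: 9·1 + 3·0 + 6·0 + 4·3 + 2·2 + 3·1 + 8·2 = 44
Dune has the highest Borda score (75).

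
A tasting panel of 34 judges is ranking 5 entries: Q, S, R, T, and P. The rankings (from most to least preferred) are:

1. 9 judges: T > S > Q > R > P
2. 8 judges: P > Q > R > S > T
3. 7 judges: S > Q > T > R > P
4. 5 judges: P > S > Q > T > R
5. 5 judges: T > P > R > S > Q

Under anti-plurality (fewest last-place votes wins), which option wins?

S

Last-place votes: Q 5, S 0, R 5, T 8, P 16.
S is ranked last by the fewest voters, so S wins.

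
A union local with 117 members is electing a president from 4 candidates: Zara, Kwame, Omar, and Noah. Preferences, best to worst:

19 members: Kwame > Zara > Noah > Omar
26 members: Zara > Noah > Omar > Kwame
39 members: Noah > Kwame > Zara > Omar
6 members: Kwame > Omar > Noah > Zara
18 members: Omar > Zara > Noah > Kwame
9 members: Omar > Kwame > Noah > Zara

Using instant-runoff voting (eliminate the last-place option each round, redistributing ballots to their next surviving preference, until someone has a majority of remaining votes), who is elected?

Round 1: Zara 26, Kwame 25, Omar 27, Noah 39. Eliminate Kwame.
Round 2: Zara 45, Omar 33, Noah 39. Eliminate Omar.
Round 3: Zara 63, Noah 54. Zara has a majority.

Zara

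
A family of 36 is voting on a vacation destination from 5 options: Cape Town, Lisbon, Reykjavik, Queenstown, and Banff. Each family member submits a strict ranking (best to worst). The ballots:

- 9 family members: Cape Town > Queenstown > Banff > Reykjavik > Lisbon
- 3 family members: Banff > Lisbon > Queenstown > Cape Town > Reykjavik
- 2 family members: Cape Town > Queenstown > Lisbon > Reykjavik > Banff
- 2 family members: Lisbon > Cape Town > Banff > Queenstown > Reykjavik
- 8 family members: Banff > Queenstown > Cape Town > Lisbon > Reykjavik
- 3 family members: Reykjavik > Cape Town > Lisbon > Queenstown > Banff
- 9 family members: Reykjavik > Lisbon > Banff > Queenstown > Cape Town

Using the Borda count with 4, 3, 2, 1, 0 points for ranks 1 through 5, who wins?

Cape Town: 9·4 + 3·1 + 2·4 + 2·3 + 8·2 + 3·3 + 9·0 = 78
Lisbon: 9·0 + 3·3 + 2·2 + 2·4 + 8·1 + 3·2 + 9·3 = 62
Reykjavik: 9·1 + 3·0 + 2·1 + 2·0 + 8·0 + 3·4 + 9·4 = 59
Queenstown: 9·3 + 3·2 + 2·3 + 2·1 + 8·3 + 3·1 + 9·1 = 77
Banff: 9·2 + 3·4 + 2·0 + 2·2 + 8·4 + 3·0 + 9·2 = 84
Banff has the highest Borda score (84).

Banff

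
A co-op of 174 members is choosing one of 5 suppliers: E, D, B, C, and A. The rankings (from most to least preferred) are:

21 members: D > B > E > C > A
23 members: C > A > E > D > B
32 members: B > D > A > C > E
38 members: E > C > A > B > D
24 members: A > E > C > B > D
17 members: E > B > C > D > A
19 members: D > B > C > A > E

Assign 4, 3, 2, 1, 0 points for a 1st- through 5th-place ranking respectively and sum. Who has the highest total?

E: 21·2 + 23·2 + 32·0 + 38·4 + 24·3 + 17·4 + 19·0 = 380
D: 21·4 + 23·1 + 32·3 + 38·0 + 24·0 + 17·1 + 19·4 = 296
B: 21·3 + 23·0 + 32·4 + 38·1 + 24·1 + 17·3 + 19·3 = 361
C: 21·1 + 23·4 + 32·1 + 38·3 + 24·2 + 17·2 + 19·2 = 379
A: 21·0 + 23·3 + 32·2 + 38·2 + 24·4 + 17·0 + 19·1 = 324
E has the highest Borda score (380).

E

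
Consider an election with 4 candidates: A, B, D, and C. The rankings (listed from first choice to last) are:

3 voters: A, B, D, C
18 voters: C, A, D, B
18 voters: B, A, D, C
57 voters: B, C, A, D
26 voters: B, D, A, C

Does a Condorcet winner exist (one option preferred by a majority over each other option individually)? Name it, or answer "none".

B

B vs A: 101–21 for B.
B vs D: 104–18 for B.
B vs C: 104–18 for B.
B beats every other option head-to-head.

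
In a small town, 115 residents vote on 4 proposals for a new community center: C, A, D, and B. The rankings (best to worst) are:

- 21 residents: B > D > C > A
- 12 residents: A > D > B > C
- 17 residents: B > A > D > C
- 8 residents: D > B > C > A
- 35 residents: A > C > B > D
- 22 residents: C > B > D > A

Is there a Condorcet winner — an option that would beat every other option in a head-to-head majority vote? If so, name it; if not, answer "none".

B vs C: 58–57 for B.
B vs A: 68–47 for B.
B vs D: 95–20 for B.
B beats every other option head-to-head.

B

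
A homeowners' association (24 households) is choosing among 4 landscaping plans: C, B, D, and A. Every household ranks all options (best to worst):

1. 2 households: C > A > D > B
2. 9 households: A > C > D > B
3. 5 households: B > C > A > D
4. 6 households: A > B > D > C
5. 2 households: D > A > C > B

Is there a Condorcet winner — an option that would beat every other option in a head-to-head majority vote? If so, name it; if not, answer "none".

A

A vs C: 17–7 for A.
A vs B: 19–5 for A.
A vs D: 22–2 for A.
A beats every other option head-to-head.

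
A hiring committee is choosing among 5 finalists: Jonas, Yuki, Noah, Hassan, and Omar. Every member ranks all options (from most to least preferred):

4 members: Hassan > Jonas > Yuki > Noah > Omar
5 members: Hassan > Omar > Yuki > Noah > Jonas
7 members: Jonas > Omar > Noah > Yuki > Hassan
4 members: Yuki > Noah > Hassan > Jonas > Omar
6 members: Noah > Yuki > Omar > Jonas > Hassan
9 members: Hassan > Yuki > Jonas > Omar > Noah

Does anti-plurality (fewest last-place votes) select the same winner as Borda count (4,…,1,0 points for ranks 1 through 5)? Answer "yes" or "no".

Anti-plurality — last-place votes: Jonas 5, Yuki 0, Noah 9, Hassan 13, Omar 8. Winner: Yuki.
Borda — scores: Jonas 68, Yuki 86, Noah 59, Hassan 80, Omar 57. Winner: Yuki.
The two methods agree.

yes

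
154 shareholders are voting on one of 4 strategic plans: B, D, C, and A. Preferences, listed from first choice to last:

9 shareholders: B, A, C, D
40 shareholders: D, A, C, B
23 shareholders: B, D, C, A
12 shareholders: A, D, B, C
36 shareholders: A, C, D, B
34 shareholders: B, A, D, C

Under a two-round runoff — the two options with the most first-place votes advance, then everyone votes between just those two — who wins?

A

Round 1 first-place votes: B 66, D 40, C 0, A 48.
B and A advance.
Runoff: B is preferred to A by 66 voters; A by 88.
A wins the runoff.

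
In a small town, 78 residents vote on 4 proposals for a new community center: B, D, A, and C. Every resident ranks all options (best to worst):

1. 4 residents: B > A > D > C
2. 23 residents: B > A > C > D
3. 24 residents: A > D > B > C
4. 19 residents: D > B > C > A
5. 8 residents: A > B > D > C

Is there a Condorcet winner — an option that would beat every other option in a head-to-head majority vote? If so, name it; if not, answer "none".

Checking pairwise contests:
D beats B 43–35.
A beats D 59–19.
B beats A 46–32.
B beats C 78–0.
Every option loses at least one head-to-head, so there is no Condorcet winner.

none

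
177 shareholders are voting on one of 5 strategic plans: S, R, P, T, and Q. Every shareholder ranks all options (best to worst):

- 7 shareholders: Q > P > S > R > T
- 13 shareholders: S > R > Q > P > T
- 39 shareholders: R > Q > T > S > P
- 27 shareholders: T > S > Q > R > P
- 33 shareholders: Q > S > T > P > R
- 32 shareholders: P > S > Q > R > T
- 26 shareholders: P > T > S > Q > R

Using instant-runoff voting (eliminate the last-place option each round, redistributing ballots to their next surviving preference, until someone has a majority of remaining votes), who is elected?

Q

Round 1: S 13, R 39, P 58, T 27, Q 40. Eliminate S.
Round 2: R 52, P 58, T 27, Q 40. Eliminate T.
Round 3: R 52, P 58, Q 67. Eliminate R.
Round 4: P 58, Q 119. Q has a majority.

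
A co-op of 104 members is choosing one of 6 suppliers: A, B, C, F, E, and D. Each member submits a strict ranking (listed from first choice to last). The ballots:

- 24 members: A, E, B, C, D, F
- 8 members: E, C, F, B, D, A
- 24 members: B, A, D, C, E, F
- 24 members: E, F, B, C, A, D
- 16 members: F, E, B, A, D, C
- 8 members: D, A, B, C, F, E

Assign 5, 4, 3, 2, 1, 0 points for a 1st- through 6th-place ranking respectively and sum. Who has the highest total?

B

A: 24·5 + 8·0 + 24·4 + 24·1 + 16·2 + 8·4 = 304
B: 24·3 + 8·2 + 24·5 + 24·3 + 16·3 + 8·3 = 352
C: 24·2 + 8·4 + 24·2 + 24·2 + 16·0 + 8·2 = 192
F: 24·0 + 8·3 + 24·0 + 24·4 + 16·5 + 8·1 = 208
E: 24·4 + 8·5 + 24·1 + 24·5 + 16·4 + 8·0 = 344
D: 24·1 + 8·1 + 24·3 + 24·0 + 16·1 + 8·5 = 160
B has the highest Borda score (352).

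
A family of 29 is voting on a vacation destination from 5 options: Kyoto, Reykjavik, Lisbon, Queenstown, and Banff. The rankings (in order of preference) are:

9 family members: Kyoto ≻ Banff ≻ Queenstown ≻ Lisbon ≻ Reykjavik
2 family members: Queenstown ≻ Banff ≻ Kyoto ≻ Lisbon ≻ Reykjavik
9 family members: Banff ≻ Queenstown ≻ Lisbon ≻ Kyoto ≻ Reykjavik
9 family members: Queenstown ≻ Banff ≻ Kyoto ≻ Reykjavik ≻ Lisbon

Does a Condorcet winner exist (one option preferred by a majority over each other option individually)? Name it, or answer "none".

Banff

Banff vs Kyoto: 20–9 for Banff.
Banff vs Reykjavik: 29–0 for Banff.
Banff vs Lisbon: 29–0 for Banff.
Banff vs Queenstown: 18–11 for Banff.
Banff beats every other option head-to-head.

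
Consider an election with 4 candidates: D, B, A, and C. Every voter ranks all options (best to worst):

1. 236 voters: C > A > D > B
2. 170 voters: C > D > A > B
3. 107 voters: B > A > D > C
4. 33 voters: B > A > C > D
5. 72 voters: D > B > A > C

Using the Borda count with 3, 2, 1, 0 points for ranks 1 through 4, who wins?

C

D: 236·1 + 170·2 + 107·1 + 33·0 + 72·3 = 899
B: 236·0 + 170·0 + 107·3 + 33·3 + 72·2 = 564
A: 236·2 + 170·1 + 107·2 + 33·2 + 72·1 = 994
C: 236·3 + 170·3 + 107·0 + 33·1 + 72·0 = 1251
C has the highest Borda score (1251).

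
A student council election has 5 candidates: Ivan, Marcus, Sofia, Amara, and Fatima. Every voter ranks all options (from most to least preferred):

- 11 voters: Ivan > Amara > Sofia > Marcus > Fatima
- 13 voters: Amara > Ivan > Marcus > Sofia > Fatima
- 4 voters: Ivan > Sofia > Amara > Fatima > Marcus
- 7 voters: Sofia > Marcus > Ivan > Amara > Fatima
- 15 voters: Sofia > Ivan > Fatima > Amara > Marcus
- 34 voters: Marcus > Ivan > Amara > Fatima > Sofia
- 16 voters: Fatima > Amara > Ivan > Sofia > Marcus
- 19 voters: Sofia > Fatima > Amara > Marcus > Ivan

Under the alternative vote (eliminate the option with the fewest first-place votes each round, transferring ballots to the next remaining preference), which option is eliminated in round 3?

Marcus

Round 1: Ivan 15, Marcus 34, Sofia 41, Amara 13, Fatima 16. Eliminate Amara.
Round 2: Ivan 28, Marcus 34, Sofia 41, Fatima 16. Eliminate Fatima.
Round 3: Ivan 44, Marcus 34, Sofia 41. Eliminate Marcus.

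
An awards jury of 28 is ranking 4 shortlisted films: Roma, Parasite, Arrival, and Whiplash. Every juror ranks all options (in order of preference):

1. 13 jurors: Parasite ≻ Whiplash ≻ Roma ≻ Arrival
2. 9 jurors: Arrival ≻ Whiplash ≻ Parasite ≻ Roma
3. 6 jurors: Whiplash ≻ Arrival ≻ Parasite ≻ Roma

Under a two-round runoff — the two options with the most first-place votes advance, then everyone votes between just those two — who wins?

Round 1 first-place votes: Roma 0, Parasite 13, Arrival 9, Whiplash 6.
Parasite and Arrival advance.
Runoff: Parasite is preferred to Arrival by 13 voters; Arrival by 15.
Arrival wins the runoff.

Arrival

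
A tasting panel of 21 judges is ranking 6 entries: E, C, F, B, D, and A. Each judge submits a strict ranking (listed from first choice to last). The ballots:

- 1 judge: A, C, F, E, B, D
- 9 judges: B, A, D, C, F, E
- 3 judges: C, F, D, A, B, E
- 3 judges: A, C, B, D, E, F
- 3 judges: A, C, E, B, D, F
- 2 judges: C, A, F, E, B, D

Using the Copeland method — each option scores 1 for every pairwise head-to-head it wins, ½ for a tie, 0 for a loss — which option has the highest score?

E: loses to C, F, B, D, and A → score 0.
C: beats E, F, B, and D; loses to A → score 4.
F: beats E; loses to C, B, D, and A → score 1.
B: beats E, F, and D; loses to C and A → score 3.
D: beats E and F; loses to C, B, and A → score 2.
A: beats E, C, F, B, and D → score 5.
A has the best pairwise record.

A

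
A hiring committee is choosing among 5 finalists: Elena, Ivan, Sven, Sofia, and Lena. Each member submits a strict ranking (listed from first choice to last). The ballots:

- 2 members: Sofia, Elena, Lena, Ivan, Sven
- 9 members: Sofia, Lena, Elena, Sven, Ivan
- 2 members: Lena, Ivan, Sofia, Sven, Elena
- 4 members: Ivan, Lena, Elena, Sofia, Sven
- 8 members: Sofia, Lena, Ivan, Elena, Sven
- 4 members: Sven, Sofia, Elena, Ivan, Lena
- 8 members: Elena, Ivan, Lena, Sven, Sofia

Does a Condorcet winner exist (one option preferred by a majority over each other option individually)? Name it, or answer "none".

Sofia

Sofia vs Elena: 25–12 for Sofia.
Sofia vs Ivan: 23–14 for Sofia.
Sofia vs Sven: 25–12 for Sofia.
Sofia vs Lena: 23–14 for Sofia.
Sofia beats every other option head-to-head.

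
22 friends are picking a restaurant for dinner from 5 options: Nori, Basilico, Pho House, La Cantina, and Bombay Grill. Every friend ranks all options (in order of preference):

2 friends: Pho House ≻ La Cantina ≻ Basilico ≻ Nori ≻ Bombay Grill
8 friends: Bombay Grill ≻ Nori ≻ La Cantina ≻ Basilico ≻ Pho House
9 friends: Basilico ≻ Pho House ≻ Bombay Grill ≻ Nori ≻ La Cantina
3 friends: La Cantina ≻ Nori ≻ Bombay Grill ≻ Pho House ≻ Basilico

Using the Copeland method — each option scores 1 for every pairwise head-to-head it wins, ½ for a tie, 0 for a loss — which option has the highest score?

Bombay Grill

Nori: beats La Cantina; ties Basilico and Pho House; loses to Bombay Grill → score 2.
Basilico: beats Pho House; ties Nori and Bombay Grill; loses to La Cantina → score 2.
Pho House: ties Nori, La Cantina, and Bombay Grill; loses to Basilico → score 1.5.
La Cantina: beats Basilico; ties Pho House; loses to Nori and Bombay Grill → score 1.5.
Bombay Grill: beats Nori and La Cantina; ties Basilico and Pho House → score 3.
Bombay Grill has the best pairwise record.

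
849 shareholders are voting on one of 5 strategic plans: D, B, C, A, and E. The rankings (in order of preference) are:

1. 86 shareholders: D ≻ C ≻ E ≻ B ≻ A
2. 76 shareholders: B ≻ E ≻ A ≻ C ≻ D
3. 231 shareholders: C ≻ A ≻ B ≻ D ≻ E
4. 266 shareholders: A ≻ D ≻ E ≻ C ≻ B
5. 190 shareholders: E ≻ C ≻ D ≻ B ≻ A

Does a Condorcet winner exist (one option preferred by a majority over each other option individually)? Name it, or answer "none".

Checking pairwise contests:
C beats D 497–352.
D beats B 542–307.
E beats C 532–317.
C beats A 507–342.
D beats E 583–266.
Every option loses at least one head-to-head, so there is no Condorcet winner.

none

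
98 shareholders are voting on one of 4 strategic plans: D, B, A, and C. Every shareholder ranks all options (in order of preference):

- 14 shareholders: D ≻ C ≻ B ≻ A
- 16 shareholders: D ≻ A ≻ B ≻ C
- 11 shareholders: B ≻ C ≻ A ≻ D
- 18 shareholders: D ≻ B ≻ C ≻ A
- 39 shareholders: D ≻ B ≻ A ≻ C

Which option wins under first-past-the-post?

D

First-place votes: D 87, B 11, A 0, C 0.
D has the most first-place votes.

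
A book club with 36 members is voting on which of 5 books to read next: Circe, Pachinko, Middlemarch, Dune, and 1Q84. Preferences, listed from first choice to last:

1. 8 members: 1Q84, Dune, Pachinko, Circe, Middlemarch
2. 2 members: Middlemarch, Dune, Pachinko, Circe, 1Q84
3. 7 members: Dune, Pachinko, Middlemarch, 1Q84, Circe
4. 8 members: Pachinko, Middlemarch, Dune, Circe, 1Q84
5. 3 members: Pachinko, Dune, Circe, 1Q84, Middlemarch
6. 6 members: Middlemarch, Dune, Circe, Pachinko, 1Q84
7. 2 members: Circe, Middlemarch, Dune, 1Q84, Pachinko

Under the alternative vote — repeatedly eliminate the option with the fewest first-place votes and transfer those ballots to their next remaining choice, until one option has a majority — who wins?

Pachinko

Round 1: Circe 2, Pachinko 11, Middlemarch 8, Dune 7, 1Q84 8. Eliminate Circe.
Round 2: Pachinko 11, Middlemarch 10, Dune 7, 1Q84 8. Eliminate Dune.
Round 3: Pachinko 18, Middlemarch 10, 1Q84 8. Eliminate 1Q84.
Round 4: Pachinko 26, Middlemarch 10. Pachinko has a majority.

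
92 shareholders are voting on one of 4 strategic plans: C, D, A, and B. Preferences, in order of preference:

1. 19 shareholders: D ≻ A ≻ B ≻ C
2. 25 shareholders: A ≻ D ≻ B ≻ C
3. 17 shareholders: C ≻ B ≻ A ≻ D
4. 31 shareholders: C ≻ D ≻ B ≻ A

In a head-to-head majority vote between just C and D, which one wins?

C

Voters preferring C to D: 48; preferring D to C: 44.
C wins the head-to-head.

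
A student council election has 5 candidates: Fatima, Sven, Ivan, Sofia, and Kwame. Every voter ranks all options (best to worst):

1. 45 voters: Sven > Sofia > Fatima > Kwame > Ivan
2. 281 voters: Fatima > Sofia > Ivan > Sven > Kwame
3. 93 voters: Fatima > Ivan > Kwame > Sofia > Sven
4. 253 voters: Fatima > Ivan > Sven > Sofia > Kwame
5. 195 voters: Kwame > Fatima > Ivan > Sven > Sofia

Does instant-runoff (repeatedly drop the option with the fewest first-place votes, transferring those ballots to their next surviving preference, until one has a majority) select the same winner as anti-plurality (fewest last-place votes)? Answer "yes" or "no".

Instant-runoff — R1 Fatima 627, Sven 45, Ivan 0, Sofia 0, Kwame 195 (Fatima winner). Winner: Fatima.
Anti-plurality — last-place votes: Fatima 0, Sven 93, Ivan 45, Sofia 195, Kwame 534. Winner: Fatima.
The two methods agree.

yes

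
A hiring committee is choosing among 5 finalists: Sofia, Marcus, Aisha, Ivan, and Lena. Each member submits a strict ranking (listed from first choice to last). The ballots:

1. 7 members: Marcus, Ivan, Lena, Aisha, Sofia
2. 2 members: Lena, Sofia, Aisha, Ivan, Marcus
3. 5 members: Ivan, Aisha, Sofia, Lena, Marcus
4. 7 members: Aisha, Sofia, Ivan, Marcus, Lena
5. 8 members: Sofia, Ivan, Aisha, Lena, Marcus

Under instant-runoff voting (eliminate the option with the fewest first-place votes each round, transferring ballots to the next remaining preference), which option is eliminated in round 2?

Round 1: Sofia 8, Marcus 7, Aisha 7, Ivan 5, Lena 2. Eliminate Lena.
Round 2: Sofia 10, Marcus 7, Aisha 7, Ivan 5. Eliminate Ivan.

Ivan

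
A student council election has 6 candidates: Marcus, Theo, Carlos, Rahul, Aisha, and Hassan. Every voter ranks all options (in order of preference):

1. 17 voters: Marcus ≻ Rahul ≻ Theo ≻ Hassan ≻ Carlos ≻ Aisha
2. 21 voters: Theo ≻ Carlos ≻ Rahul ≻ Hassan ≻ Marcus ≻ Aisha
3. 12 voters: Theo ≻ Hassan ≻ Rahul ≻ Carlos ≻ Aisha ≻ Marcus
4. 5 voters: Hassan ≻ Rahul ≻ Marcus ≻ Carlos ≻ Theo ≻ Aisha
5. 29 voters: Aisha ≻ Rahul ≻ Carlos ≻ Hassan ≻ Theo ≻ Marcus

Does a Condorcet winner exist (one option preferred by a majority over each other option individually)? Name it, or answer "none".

Rahul vs Marcus: 67–17 for Rahul.
Rahul vs Theo: 51–33 for Rahul.
Rahul vs Carlos: 63–21 for Rahul.
Rahul vs Aisha: 55–29 for Rahul.
Rahul vs Hassan: 67–17 for Rahul.
Rahul beats every other option head-to-head.

Rahul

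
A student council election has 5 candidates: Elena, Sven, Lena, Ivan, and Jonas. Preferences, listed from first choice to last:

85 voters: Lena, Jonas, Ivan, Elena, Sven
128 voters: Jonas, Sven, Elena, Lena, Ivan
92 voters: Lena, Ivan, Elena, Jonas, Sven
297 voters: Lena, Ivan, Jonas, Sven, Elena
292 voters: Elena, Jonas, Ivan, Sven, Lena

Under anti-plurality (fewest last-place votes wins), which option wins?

Jonas

Last-place votes: Elena 297, Sven 177, Lena 292, Ivan 128, Jonas 0.
Jonas is ranked last by the fewest voters, so Jonas wins.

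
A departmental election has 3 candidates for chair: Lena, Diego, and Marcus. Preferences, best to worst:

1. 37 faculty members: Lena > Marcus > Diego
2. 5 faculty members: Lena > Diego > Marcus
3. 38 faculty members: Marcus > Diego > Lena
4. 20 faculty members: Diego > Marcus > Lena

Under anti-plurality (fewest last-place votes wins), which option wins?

Marcus

Last-place votes: Lena 58, Diego 37, Marcus 5.
Marcus is ranked last by the fewest voters, so Marcus wins.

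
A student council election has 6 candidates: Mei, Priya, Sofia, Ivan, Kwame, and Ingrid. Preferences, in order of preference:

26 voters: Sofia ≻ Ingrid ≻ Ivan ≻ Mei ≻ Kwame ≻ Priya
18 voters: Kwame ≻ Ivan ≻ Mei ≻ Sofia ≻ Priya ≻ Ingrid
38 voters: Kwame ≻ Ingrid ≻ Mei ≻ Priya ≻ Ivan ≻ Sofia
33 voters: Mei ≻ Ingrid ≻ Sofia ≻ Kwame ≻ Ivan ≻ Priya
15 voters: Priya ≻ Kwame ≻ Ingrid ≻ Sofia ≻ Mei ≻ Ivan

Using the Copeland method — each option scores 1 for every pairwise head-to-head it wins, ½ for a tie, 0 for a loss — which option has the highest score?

Mei: beats Priya, Sofia, and Ivan; loses to Kwame and Ingrid → score 3.
Priya: loses to Mei, Sofia, Ivan, Kwame, and Ingrid → score 0.
Sofia: beats Priya and Ivan; loses to Mei, Kwame, and Ingrid → score 2.
Ivan: beats Priya; loses to Mei, Sofia, Kwame, and Ingrid → score 1.
Kwame: beats Mei, Priya, Sofia, Ivan, and Ingrid → score 5.
Ingrid: beats Mei, Priya, Sofia, and Ivan; loses to Kwame → score 4.
Kwame has the best pairwise record.

Kwame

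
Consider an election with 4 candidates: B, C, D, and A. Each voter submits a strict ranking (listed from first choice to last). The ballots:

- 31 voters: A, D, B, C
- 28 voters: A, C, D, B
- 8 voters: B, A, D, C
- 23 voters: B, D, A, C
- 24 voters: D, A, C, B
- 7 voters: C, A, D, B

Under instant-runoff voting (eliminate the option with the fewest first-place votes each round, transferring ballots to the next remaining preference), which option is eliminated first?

C

Round 1: B 31, C 7, D 24, A 59. Eliminate C.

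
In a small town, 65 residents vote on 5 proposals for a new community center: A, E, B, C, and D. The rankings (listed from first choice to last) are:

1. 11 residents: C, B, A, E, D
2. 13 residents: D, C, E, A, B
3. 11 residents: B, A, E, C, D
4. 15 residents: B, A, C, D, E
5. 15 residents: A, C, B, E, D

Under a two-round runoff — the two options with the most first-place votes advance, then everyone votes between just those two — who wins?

B

Round 1 first-place votes: A 15, E 0, B 26, C 11, D 13.
B and A advance.
Runoff: B is preferred to A by 37 voters; A by 28.
B wins the runoff.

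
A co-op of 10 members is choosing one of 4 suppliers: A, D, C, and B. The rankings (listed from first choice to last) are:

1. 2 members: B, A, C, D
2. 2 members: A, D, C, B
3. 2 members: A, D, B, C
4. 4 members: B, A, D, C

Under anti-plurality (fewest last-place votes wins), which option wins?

A

Last-place votes: A 0, D 2, C 6, B 2.
A is ranked last by the fewest voters, so A wins.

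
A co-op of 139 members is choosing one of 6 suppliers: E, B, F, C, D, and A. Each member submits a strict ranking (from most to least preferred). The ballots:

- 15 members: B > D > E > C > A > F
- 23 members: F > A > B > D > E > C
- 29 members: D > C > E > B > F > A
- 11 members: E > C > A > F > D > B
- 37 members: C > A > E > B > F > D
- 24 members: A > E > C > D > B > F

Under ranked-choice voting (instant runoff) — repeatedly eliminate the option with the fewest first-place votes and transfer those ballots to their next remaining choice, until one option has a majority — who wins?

Round 1: E 11, B 15, F 23, C 37, D 29, A 24. Eliminate E.
Round 2: B 15, F 23, C 48, D 29, A 24. Eliminate B.
Round 3: F 23, C 48, D 44, A 24. Eliminate F.
Round 4: C 48, D 44, A 47. Eliminate D.
Round 5: C 92, A 47. C has a majority.

C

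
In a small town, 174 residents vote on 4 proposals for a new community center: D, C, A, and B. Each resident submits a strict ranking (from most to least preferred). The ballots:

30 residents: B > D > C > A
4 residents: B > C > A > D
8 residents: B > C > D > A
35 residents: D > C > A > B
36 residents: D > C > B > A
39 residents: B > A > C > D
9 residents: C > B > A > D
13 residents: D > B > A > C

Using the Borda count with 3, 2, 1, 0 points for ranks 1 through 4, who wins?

D: 30·2 + 4·0 + 8·1 + 35·3 + 36·3 + 39·0 + 9·0 + 13·3 = 320
C: 30·1 + 4·2 + 8·2 + 35·2 + 36·2 + 39·1 + 9·3 + 13·0 = 262
A: 30·0 + 4·1 + 8·0 + 35·1 + 36·0 + 39·2 + 9·1 + 13·1 = 139
B: 30·3 + 4·3 + 8·3 + 35·0 + 36·1 + 39·3 + 9·2 + 13·2 = 323
B has the highest Borda score (323).

B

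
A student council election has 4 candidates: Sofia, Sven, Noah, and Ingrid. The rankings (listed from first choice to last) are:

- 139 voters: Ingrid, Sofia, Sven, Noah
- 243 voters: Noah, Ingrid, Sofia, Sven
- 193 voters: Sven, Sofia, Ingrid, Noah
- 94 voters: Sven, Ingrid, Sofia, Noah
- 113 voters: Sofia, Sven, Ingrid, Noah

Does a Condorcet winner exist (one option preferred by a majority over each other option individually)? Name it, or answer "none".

Checking pairwise contests:
Ingrid beats Sofia 476–306.
Sofia beats Sven 495–287.
Sofia beats Noah 539–243.
Sven beats Ingrid 400–382.
Every option loses at least one head-to-head, so there is no Condorcet winner.

none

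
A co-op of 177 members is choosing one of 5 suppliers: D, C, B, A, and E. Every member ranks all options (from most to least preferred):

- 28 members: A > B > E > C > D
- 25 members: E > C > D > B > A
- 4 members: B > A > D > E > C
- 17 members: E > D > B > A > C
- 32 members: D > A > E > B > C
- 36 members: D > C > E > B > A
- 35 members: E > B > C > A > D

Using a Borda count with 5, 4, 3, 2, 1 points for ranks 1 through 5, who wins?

D: 28·1 + 25·3 + 4·3 + 17·4 + 32·5 + 36·5 + 35·1 = 558
C: 28·2 + 25·4 + 4·1 + 17·1 + 32·1 + 36·4 + 35·3 = 458
B: 28·4 + 25·2 + 4·5 + 17·3 + 32·2 + 36·2 + 35·4 = 509
A: 28·5 + 25·1 + 4·4 + 17·2 + 32·4 + 36·1 + 35·2 = 449
E: 28·3 + 25·5 + 4·2 + 17·5 + 32·3 + 36·3 + 35·5 = 681
E has the highest Borda score (681).

E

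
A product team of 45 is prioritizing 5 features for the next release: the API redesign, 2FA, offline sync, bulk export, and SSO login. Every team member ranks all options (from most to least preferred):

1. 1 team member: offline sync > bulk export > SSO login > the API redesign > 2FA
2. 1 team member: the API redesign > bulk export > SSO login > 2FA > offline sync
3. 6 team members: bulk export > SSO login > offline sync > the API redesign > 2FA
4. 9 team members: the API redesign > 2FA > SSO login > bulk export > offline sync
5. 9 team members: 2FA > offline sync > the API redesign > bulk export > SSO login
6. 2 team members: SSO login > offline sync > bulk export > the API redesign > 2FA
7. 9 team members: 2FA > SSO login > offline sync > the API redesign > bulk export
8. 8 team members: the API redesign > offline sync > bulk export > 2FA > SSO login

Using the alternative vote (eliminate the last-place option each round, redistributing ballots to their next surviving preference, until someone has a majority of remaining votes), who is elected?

Round 1: the API redesign 18, 2FA 18, offline sync 1, bulk export 6, SSO login 2. Eliminate offline sync.
Round 2: the API redesign 18, 2FA 18, bulk export 7, SSO login 2. Eliminate SSO login.
Round 3: the API redesign 18, 2FA 18, bulk export 9. Eliminate bulk export.
Round 4: the API redesign 27, 2FA 18. The API redesign has a majority.

the API redesign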